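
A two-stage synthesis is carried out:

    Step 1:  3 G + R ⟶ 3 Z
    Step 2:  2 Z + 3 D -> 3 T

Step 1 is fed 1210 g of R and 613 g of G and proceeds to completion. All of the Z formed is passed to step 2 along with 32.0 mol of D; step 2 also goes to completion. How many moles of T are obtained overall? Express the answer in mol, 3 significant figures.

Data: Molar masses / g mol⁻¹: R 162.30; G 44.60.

Step 1:
n(R) = 1210 / 162.30 = 7.455 mol
n(G) = 613.0 / 44.60 = 13.74 mol
n/ν → R: 7.455, G: 4.580; G is limiting.
n(Z) produced = (3/3) × 13.74 = 13.74 mol
Step 2:
n(Z) available = 13.74 mol
n(D) = 32.00 mol
n/ν → Z: 6.870, D: 10.67; Z is limiting.
n(T) = (3/2) × 13.74 = 20.61 mol

20.6 mol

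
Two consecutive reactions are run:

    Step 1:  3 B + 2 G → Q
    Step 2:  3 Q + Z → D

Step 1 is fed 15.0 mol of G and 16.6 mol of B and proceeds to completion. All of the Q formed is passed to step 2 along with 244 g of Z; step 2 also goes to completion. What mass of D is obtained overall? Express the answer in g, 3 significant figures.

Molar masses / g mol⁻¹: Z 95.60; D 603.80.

1110 g

Step 1:
n(G) = 15.00 mol
n(B) = 16.60 mol
n/ν → G: 7.500, B: 5.533; B is limiting.
n(Q) produced = (1/3) × 16.60 = 5.533 mol
Step 2:
n(Q) available = 5.533 mol
n(Z) = 244.0 / 95.60 = 2.552 mol
n/ν → Q: 1.844, Z: 2.552; Q is limiting.
n(D) = (1/3) × 5.533 = 1.844 mol
mass = 1.844 × 603.80 = 1113 g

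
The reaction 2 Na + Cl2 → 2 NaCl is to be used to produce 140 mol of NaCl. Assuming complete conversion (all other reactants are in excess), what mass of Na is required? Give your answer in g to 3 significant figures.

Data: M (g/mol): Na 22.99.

n(NaCl) = 140.0 mol
n(Na) = (2/2) × 140.0 = 140.0 mol
mass = 140.0 × 22.99 = 3219 g

3220 g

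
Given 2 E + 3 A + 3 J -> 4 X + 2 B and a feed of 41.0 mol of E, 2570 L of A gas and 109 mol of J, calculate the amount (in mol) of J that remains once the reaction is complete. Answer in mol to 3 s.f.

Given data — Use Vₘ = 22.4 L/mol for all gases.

47.5 mol

n(E) = 41.00 mol
n(A) = 2570 / 22.4 = 114.7 mol
n(J) = 109.0 mol
n/ν → E: 20.50, A: 38.23, J: 36.33; E is limiting.
J consumed = (3/2) × 41.00 = 61.50 mol
J remaining = 109.0 − 61.50 = 47.50 mol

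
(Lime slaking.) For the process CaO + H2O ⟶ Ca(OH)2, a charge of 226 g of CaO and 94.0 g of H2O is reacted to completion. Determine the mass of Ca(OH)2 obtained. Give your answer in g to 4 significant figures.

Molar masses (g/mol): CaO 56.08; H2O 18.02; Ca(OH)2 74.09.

n(CaO) = 226.0 / 56.08 = 4.030 mol
n(H2O) = 94.00 / 18.02 = 5.216 mol
n/ν for CaO = 4.030/1 = 4.030
n/ν for H2O = 5.216/1 = 5.216
Smallest n/ν is CaO → limiting reagent.
n(Ca(OH)2) = (1/1) × 4.030 = 4.030 mol
mass = 4.030 × 74.09 = 298.6 g

298.6 g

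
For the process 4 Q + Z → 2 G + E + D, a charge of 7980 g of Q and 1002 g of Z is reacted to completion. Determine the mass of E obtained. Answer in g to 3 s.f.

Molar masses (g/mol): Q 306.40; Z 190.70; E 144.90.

n(Q) = 7980 / 306.40 = 26.04 mol
n(Z) = 1002 / 190.70 = 5.254 mol
n/ν for Q = 26.04/4 = 6.510
n/ν for Z = 5.254/1 = 5.254
Smallest n/ν is Z → limiting reagent.
n(E) = (1/1) × 5.254 = 5.254 mol
mass = 5.254 × 144.90 = 761.3 g

761 g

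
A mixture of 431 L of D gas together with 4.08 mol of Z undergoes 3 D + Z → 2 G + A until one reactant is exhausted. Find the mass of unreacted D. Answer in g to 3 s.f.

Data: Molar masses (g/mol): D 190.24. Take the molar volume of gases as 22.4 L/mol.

1330 g

n(D) = 431.0 / 22.4 = 19.24 mol
n(Z) = 4.080 mol
n/ν for D = 19.24/3 = 6.413
n/ν for Z = 4.080/1 = 4.080
Smallest n/ν is Z → limiting reagent.
D consumed = (3/1) × 4.080 = 12.24 mol
D remaining = 19.24 − 12.24 = 7.000 mol
mass = 7.000 × 190.24 = 1332 g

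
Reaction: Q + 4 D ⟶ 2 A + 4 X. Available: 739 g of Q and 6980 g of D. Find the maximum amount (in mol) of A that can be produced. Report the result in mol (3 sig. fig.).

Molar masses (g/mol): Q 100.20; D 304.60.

11.5 mol

n(Q) = 739.0 / 100.20 = 7.375 mol
n(D) = 6980 / 304.60 = 22.92 mol
n/ν for Q = 7.375/1 = 7.375
n/ν for D = 22.92/4 = 5.730
Smallest n/ν is D → limiting reagent.
n(A) = (2/4) × 22.92 = 11.46 mol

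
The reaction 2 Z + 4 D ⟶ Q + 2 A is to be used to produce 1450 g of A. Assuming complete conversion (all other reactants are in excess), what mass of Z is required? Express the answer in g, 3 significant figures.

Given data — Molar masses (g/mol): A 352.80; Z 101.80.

n(A) = 1450 / 352.80 = 4.110 mol
n(Z) = (2/2) × 4.110 = 4.110 mol
mass = 4.110 × 101.80 = 418.4 g

418 g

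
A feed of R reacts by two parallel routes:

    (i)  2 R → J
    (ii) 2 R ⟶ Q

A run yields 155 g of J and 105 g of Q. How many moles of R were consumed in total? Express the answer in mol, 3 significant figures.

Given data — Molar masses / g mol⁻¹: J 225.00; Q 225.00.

n(J) = 155 / 225.00 = 0.6889 mol
n(Q) = 105 / 225.00 = 0.4667 mol
n(R) via (i) = (2/1)×0.6889 = 1.378 mol
n(R) via (ii) = (2/1)×0.4667 = 0.9334 mol
total n(R) = 1.378 + 0.9334 = 2.311 mol

2.31 mol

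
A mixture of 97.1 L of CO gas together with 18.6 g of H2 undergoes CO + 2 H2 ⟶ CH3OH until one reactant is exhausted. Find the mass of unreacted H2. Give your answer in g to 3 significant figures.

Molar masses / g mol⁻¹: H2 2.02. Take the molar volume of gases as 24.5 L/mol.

n(CO) = 97.10 / 24.5 = 3.963 mol
n(H2) = 18.60 / 2.02 = 9.208 mol
n/ν → CO: 3.963, H2: 4.604; CO is limiting.
H2 consumed = (2/1) × 3.963 = 7.926 mol
H2 remaining = 9.208 − 7.926 = 1.282 mol
mass = 1.282 × 2.02 = 2.590 g

2.59 g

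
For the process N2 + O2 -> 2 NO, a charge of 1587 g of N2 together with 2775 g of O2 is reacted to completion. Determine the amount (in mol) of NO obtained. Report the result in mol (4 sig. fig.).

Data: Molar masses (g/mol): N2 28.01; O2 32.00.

n(N2) = 1587 / 28.01 = 56.66 mol
n(O2) = 2775 / 32.00 = 86.72 mol
n/ν for N2 = 56.66/1 = 56.66
n/ν for O2 = 86.72/1 = 86.72
Smallest n/ν is N2 → limiting reagent.
n(NO) = (2/1) × 56.66 = 113.3 mol

113.3 mol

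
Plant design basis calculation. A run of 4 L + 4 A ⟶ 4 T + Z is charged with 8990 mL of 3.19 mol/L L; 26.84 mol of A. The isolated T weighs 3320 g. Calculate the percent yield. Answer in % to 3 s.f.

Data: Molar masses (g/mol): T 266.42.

n(L) = 3.19 × 8990/1000 = 28.68 mol
n(A) = 26.84 mol
n/ν for L = 28.68/4 = 7.170
n/ν for A = 26.84/4 = 6.710
Smallest n/ν is A → limiting reagent.
theoretical n(T) = (4/4) × 26.84 = 26.84 mol → 7151 g
% yield = 3320 / 7151 × 100 = 46.43 %

46.4 %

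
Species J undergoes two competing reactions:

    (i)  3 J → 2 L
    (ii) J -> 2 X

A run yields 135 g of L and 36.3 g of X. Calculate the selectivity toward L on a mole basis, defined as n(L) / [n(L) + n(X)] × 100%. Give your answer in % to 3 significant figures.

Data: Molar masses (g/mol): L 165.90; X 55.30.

55.4 %

n(L) = 135 / 165.90 = 0.8137 mol
n(X) = 36.3 / 55.30 = 0.6564 mol
selectivity = 0.8137/(0.8137+0.6564) × 100 = 55.35 %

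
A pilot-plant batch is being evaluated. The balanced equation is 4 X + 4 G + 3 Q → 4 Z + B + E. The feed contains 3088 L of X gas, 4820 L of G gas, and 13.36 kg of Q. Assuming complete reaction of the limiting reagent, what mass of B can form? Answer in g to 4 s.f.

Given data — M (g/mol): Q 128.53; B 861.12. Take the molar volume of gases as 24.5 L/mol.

n(X) = 3088 / 24.5 = 126.0 mol
n(G) = 4820 / 24.5 = 196.7 mol
n(Q) = 13.36×1000 / 128.53 = 103.9 mol
n/ν → X: 31.50, G: 49.18, Q: 34.63; X is limiting.
n(B) = (1/4) × 126.0 = 31.50 mol
mass = 31.50 × 861.12 = 27130 g

27130 g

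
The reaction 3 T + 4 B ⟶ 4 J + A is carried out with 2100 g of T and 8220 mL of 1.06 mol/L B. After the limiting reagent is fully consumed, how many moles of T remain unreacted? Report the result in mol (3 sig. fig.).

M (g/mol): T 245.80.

n(T) = 2100 / 245.80 = 8.544 mol
n(B) = 1.06 × 8220/1000 = 8.713 mol
n/ν for T = 8.544/3 = 2.848
n/ν for B = 8.713/4 = 2.178
Smallest n/ν is B → limiting reagent.
T consumed = (3/4) × 8.713 = 6.535 mol
T remaining = 8.544 − 6.535 = 2.009 mol

2.01 mol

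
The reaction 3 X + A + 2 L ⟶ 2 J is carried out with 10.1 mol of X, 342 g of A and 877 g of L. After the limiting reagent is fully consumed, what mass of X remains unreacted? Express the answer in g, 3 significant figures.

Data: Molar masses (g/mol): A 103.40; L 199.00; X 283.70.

n(X) = 10.10 mol
n(A) = 342.0 / 103.40 = 3.308 mol
n(L) = 877.0 / 199.00 = 4.407 mol
n/ν → X: 3.367, A: 3.308, L: 2.204; L is limiting.
X consumed = (3/2) × 4.407 = 6.611 mol
X remaining = 10.10 − 6.611 = 3.489 mol
mass = 3.489 × 283.70 = 989.8 g

990 g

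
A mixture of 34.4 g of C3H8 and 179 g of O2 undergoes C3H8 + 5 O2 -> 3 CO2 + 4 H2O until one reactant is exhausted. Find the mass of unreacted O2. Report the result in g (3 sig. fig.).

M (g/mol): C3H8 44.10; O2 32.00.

54.2 g

n(C3H8) = 34.40 / 44.10 = 0.7800 mol
n(O2) = 179.0 / 32.00 = 5.594 mol
n/ν for C3H8 = 0.7800/1 = 0.7800
n/ν for O2 = 5.594/5 = 1.119
Smallest n/ν is C3H8 → limiting reagent.
O2 consumed = (5/1) × 0.7800 = 3.900 mol
O2 remaining = 5.594 − 3.900 = 1.694 mol
mass = 1.694 × 32.00 = 54.21 g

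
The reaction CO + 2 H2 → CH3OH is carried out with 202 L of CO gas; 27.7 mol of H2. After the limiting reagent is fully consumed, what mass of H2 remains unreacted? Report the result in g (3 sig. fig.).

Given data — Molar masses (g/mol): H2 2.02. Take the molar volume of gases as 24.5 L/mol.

n(CO) = 202.0 / 24.5 = 8.245 mol
n(H2) = 27.70 mol
n/ν for CO = 8.245/1 = 8.245
n/ν for H2 = 27.70/2 = 13.85
Smallest n/ν is CO → limiting reagent.
H2 consumed = (2/1) × 8.245 = 16.49 mol
H2 remaining = 27.70 − 16.49 = 11.21 mol
mass = 11.21 × 2.02 = 22.64 g

22.6 g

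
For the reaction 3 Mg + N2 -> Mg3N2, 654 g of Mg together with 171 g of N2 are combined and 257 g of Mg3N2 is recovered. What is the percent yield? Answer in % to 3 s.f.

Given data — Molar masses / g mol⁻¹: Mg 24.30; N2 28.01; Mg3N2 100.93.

n(Mg) = 654.0 / 24.30 = 26.91 mol
n(N2) = 171.0 / 28.01 = 6.105 mol
n/ν for Mg = 26.91/3 = 8.970
n/ν for N2 = 6.105/1 = 6.105
Smallest n/ν is N2 → limiting reagent.
theoretical n(Mg3N2) = (1/1) × 6.105 = 6.105 mol → 616.2 g
% yield = 257 / 616.2 × 100 = 41.71 %

41.7 %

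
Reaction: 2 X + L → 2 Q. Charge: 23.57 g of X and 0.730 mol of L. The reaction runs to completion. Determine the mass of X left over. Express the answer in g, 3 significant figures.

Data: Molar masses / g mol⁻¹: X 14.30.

n(X) = 23.57 / 14.30 = 1.648 mol
n(L) = 0.7300 mol
n/ν for X = 1.648/2 = 0.8240
n/ν for L = 0.7300/1 = 0.7300
Smallest n/ν is L → limiting reagent.
X consumed = (2/1) × 0.7300 = 1.460 mol
X remaining = 1.648 − 1.460 = 0.1880 mol
mass = 0.1880 × 14.30 = 2.688 g

2.69 g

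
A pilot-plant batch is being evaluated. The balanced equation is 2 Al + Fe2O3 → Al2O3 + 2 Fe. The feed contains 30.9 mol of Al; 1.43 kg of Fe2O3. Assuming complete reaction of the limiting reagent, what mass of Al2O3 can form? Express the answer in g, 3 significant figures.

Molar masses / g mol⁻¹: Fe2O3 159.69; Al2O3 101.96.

n(Al) = 30.90 mol
n(Fe2O3) = 1.430×1000 / 159.69 = 8.955 mol
n/ν for Al = 30.90/2 = 15.45
n/ν for Fe2O3 = 8.955/1 = 8.955
Smallest n/ν is Fe2O3 → limiting reagent.
n(Al2O3) = (1/1) × 8.955 = 8.955 mol
mass = 8.955 × 101.96 = 913.1 g

913 g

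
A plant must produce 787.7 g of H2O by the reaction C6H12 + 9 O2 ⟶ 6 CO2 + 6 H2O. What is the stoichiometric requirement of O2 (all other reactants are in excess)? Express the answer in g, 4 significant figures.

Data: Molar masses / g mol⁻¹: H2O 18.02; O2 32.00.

n(H2O) = 787.7 / 18.02 = 43.71 mol
n(O2) = (9/6) × 43.71 = 65.57 mol
mass = 65.57 × 32.00 = 2098 g

2098 g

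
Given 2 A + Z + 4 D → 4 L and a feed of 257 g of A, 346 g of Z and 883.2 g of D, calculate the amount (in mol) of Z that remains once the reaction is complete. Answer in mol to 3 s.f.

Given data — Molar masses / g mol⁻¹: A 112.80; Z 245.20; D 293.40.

n(A) = 257.0 / 112.80 = 2.278 mol
n(Z) = 346.0 / 245.20 = 1.411 mol
n(D) = 883.2 / 293.40 = 3.010 mol
n/ν for A = 2.278/2 = 1.139
n/ν for Z = 1.411/1 = 1.411
n/ν for D = 3.010/4 = 0.7525
Smallest n/ν is D → limiting reagent.
Z consumed = (1/4) × 3.010 = 0.7525 mol
Z remaining = 1.411 − 0.7525 = 0.6585 mol

0.659 mol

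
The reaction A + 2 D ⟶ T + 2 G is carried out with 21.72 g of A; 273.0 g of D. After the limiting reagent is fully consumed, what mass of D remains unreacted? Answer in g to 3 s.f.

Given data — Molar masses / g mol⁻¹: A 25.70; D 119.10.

71.7 g

n(A) = 21.72 / 25.70 = 0.8451 mol
n(D) = 273.0 / 119.10 = 2.292 mol
n/ν for A = 0.8451/1 = 0.8451
n/ν for D = 2.292/2 = 1.146
Smallest n/ν is A → limiting reagent.
D consumed = (2/1) × 0.8451 = 1.690 mol
D remaining = 2.292 − 1.690 = 0.6020 mol
mass = 0.6020 × 119.10 = 71.70 g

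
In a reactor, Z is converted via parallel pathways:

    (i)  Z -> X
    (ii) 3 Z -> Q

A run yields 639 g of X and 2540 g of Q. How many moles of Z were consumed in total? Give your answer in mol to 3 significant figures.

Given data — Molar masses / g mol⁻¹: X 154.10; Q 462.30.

20.6 mol

n(X) = 639 / 154.10 = 4.147 mol
n(Q) = 2540 / 462.30 = 5.494 mol
n(Z) via (i) = (1/1)×4.147 = 4.147 mol
n(Z) via (ii) = (3/1)×5.494 = 16.48 mol
total n(Z) = 4.147 + 16.48 = 20.63 mol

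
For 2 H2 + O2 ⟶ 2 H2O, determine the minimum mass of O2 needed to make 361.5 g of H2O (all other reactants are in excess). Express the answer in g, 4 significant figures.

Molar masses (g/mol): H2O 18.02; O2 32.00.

n(H2O) = 361.5 / 18.02 = 20.06 mol
n(O2) = (1/2) × 20.06 = 10.03 mol
mass = 10.03 × 32.00 = 321.0 g

321.0 g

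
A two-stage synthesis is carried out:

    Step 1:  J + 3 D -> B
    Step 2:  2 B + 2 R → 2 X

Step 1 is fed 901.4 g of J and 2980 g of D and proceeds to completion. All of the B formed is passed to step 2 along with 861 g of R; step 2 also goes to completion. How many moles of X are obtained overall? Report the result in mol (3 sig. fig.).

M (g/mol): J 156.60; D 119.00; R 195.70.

4.40 mol

Step 1:
n(J) = 901.4 / 156.60 = 5.756 mol
n(D) = 2980 / 119.00 = 25.04 mol
n/ν for J = 5.756/1 = 5.756
n/ν for D = 25.04/3 = 8.347
Smallest n/ν is J → limiting reagent.
n(B) produced = (1/1) × 5.756 = 5.756 mol
Step 2:
n(B) available = 5.756 mol
n(R) = 861.0 / 195.70 = 4.400 mol
n/ν for B = 5.756/2 = 2.878
n/ν for R = 4.400/2 = 2.200
Smallest n/ν is R → limiting reagent.
n(X) = (2/2) × 4.400 = 4.400 mol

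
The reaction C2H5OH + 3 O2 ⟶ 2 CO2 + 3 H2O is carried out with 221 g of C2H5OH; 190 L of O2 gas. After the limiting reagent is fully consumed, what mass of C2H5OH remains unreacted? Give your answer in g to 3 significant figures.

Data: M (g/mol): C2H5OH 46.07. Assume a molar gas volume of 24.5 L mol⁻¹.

102 g

n(C2H5OH) = 221.0 / 46.07 = 4.797 mol
n(O2) = 190.0 / 24.5 = 7.755 mol
n/ν for C2H5OH = 4.797/1 = 4.797
n/ν for O2 = 7.755/3 = 2.585
Smallest n/ν is O2 → limiting reagent.
C2H5OH consumed = (1/3) × 7.755 = 2.585 mol
C2H5OH remaining = 4.797 − 2.585 = 2.212 mol
mass = 2.212 × 46.07 = 101.9 g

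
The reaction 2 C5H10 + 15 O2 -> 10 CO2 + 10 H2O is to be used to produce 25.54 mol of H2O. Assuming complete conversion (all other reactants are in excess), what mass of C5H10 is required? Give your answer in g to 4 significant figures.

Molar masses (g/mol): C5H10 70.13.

n(H2O) = 25.54 mol
n(C5H10) = (2/10) × 25.54 = 5.108 mol
mass = 5.108 × 70.13 = 358.2 g

358.2 g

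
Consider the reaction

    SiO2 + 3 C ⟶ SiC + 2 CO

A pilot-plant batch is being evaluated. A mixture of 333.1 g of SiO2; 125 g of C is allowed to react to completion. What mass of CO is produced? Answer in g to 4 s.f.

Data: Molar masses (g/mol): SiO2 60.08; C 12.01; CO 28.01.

n(SiO2) = 333.1 / 60.08 = 5.544 mol
n(C) = 125.0 / 12.01 = 10.41 mol
n/ν for SiO2 = 5.544/1 = 5.544
n/ν for C = 10.41/3 = 3.470
Smallest n/ν is C → limiting reagent.
n(CO) = (2/3) × 10.41 = 6.940 mol
mass = 6.940 × 28.01 = 194.4 g

194.4 g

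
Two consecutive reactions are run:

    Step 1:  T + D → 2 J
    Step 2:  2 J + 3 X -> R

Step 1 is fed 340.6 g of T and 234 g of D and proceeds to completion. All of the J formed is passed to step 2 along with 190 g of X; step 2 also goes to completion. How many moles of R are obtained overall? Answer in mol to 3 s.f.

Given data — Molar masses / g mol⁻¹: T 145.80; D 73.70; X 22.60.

2.34 mol

Step 1:
n(T) = 340.6 / 145.80 = 2.336 mol
n(D) = 234.0 / 73.70 = 3.175 mol
n/ν → T: 2.336, D: 3.175; T is limiting.
n(J) produced = (2/1) × 2.336 = 4.672 mol
Step 2:
n(J) available = 4.672 mol
n(X) = 190.0 / 22.60 = 8.407 mol
n/ν → J: 2.336, X: 2.802; J is limiting.
n(R) = (1/2) × 4.672 = 2.336 mol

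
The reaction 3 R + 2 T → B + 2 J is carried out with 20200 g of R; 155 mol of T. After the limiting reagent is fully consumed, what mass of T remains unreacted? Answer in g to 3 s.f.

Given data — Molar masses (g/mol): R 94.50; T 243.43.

3040 g

n(R) = 20200 / 94.50 = 213.8 mol
n(T) = 155.0 mol
n/ν for R = 213.8/3 = 71.27
n/ν for T = 155.0/2 = 77.50
Smallest n/ν is R → limiting reagent.
T consumed = (2/3) × 213.8 = 142.5 mol
T remaining = 155.0 − 142.5 = 12.50 mol
mass = 12.50 × 243.43 = 3043 g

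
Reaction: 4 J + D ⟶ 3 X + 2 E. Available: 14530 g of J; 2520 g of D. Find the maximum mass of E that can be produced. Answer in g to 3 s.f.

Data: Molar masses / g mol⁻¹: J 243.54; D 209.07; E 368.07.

n(J) = 14530 / 243.54 = 59.66 mol
n(D) = 2520 / 209.07 = 12.05 mol
n/ν for J = 59.66/4 = 14.92
n/ν for D = 12.05/1 = 12.05
Smallest n/ν is D → limiting reagent.
n(E) = (2/1) × 12.05 = 24.10 mol
mass = 24.10 × 368.07 = 8870 g

8870 g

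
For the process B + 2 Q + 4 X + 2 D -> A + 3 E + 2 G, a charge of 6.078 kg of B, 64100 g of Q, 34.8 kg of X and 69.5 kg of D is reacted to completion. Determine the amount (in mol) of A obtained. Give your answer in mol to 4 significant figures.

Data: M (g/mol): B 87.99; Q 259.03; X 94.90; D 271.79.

n(B) = 6.078×1000 / 87.99 = 69.08 mol
n(Q) = 64100 / 259.03 = 247.5 mol
n(X) = 34.80×1000 / 94.90 = 366.7 mol
n(D) = 69.50×1000 / 271.79 = 255.7 mol
n/ν for B = 69.08/1 = 69.08
n/ν for Q = 247.5/2 = 123.8
n/ν for X = 366.7/4 = 91.68
n/ν for D = 255.7/2 = 127.9
Smallest n/ν is B → limiting reagent.
n(A) = (1/1) × 69.08 = 69.08 mol

69.08 mol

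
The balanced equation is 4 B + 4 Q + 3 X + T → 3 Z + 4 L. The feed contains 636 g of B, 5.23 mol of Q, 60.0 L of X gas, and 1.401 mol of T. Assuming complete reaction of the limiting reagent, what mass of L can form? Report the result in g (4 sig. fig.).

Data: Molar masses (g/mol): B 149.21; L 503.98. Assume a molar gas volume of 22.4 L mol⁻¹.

1800 g

n(B) = 636.0 / 149.21 = 4.262 mol
n(Q) = 5.230 mol
n(X) = 60.00 / 22.4 = 2.679 mol
n(T) = 1.401 mol
n/ν for B = 4.262/4 = 1.066
n/ν for Q = 5.230/4 = 1.308
n/ν for X = 2.679/3 = 0.8930
n/ν for T = 1.401/1 = 1.401
Smallest n/ν is X → limiting reagent.
n(L) = (4/3) × 2.679 = 3.572 mol
mass = 3.572 × 503.98 = 1800 g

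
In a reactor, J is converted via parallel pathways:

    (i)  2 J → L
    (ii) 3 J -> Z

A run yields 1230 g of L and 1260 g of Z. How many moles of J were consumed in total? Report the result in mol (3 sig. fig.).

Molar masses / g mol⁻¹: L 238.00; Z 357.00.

n(L) = 1230 / 238.00 = 5.168 mol
n(Z) = 1260 / 357.00 = 3.529 mol
n(J) via (i) = (2/1)×5.168 = 10.34 mol
n(J) via (ii) = (3/1)×3.529 = 10.59 mol
total n(J) = 10.34 + 10.59 = 20.93 mol

20.9 mol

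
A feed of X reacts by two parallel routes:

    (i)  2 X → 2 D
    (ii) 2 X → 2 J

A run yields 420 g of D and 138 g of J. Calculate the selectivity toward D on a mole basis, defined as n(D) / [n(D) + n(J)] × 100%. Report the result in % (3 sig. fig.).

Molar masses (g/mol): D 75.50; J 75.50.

75.3 %

n(D) = 420 / 75.50 = 5.563 mol
n(J) = 138 / 75.50 = 1.828 mol
selectivity = 5.563/(5.563+1.828) × 100 = 75.27 %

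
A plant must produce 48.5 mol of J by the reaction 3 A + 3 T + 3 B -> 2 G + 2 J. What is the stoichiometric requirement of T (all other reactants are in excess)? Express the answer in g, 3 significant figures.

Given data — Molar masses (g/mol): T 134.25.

9770 g

n(J) = 48.50 mol
n(T) = (3/2) × 48.50 = 72.75 mol
mass = 72.75 × 134.25 = 9767 g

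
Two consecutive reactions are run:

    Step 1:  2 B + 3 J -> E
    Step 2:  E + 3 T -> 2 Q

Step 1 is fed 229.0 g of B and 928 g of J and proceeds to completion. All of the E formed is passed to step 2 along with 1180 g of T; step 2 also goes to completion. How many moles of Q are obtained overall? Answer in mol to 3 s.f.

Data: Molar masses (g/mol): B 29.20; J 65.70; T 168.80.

Step 1:
n(B) = 229.0 / 29.20 = 7.842 mol
n(J) = 928.0 / 65.70 = 14.12 mol
n/ν for B = 7.842/2 = 3.921
n/ν for J = 14.12/3 = 4.707
Smallest n/ν is B → limiting reagent.
n(E) produced = (1/2) × 7.842 = 3.921 mol
Step 2:
n(E) available = 3.921 mol
n(T) = 1180 / 168.80 = 6.991 mol
n/ν for E = 3.921/1 = 3.921
n/ν for T = 6.991/3 = 2.330
Smallest n/ν is T → limiting reagent.
n(Q) = (2/3) × 6.991 = 4.661 mol

4.66 mol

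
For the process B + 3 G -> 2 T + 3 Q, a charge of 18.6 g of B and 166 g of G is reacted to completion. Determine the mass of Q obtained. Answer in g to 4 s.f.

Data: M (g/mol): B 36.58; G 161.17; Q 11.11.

11.44 g

n(B) = 18.60 / 36.58 = 0.5085 mol
n(G) = 166.0 / 161.17 = 1.030 mol
n/ν for B = 0.5085/1 = 0.5085
n/ν for G = 1.030/3 = 0.3433
Smallest n/ν is G → limiting reagent.
n(Q) = (3/3) × 1.030 = 1.030 mol
mass = 1.030 × 11.11 = 11.44 g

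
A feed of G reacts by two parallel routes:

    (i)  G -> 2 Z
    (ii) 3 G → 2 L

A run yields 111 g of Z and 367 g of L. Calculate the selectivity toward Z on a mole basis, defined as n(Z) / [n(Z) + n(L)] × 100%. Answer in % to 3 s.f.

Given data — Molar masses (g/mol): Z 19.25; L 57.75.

n(Z) = 111 / 19.25 = 5.766 mol
n(L) = 367 / 57.75 = 6.355 mol
selectivity = 5.766/(5.766+6.355) × 100 = 47.57 %

47.6 %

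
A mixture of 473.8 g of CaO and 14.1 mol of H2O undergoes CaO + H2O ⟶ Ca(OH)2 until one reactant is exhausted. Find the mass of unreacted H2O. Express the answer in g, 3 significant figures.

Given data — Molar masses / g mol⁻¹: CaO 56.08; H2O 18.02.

n(CaO) = 473.8 / 56.08 = 8.449 mol
n(H2O) = 14.10 mol
n/ν → CaO: 8.449, H2O: 14.10; CaO is limiting.
H2O consumed = (1/1) × 8.449 = 8.449 mol
H2O remaining = 14.10 − 8.449 = 5.651 mol
mass = 5.651 × 18.02 = 101.8 g

102 g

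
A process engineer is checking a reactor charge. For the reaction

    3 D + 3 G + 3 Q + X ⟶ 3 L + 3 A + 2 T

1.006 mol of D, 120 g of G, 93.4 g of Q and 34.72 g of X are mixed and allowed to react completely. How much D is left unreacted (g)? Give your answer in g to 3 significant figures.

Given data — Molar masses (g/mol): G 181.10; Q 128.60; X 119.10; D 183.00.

62.8 g

n(D) = 1.006 mol
n(G) = 120.0 / 181.10 = 0.6626 mol
n(Q) = 93.40 / 128.60 = 0.7263 mol
n(X) = 34.72 / 119.10 = 0.2915 mol
n/ν for D = 1.006/3 = 0.3353
n/ν for G = 0.6626/3 = 0.2209
n/ν for Q = 0.7263/3 = 0.2421
n/ν for X = 0.2915/1 = 0.2915
Smallest n/ν is G → limiting reagent.
D consumed = (3/3) × 0.6626 = 0.6626 mol
D remaining = 1.006 − 0.6626 = 0.3434 mol
mass = 0.3434 × 183.00 = 62.84 g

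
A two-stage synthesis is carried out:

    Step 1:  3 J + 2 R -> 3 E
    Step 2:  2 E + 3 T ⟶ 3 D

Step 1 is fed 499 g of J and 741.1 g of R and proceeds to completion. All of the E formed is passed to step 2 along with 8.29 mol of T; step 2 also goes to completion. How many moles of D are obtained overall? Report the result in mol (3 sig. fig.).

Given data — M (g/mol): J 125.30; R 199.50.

5.97 mol

Step 1:
n(J) = 499.0 / 125.30 = 3.982 mol
n(R) = 741.1 / 199.50 = 3.715 mol
n/ν for J = 3.982/3 = 1.327
n/ν for R = 3.715/2 = 1.858
Smallest n/ν is J → limiting reagent.
n(E) produced = (3/3) × 3.982 = 3.982 mol
Step 2:
n(E) available = 3.982 mol
n(T) = 8.290 mol
n/ν for E = 3.982/2 = 1.991
n/ν for T = 8.290/3 = 2.763
Smallest n/ν is E → limiting reagent.
n(D) = (3/2) × 3.982 = 5.973 mol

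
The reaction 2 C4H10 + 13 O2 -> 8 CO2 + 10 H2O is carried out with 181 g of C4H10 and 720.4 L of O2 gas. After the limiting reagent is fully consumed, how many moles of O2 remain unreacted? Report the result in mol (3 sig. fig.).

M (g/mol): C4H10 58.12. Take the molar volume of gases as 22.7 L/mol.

n(C4H10) = 181.0 / 58.12 = 3.114 mol
n(O2) = 720.4 / 22.7 = 31.74 mol
n/ν for C4H10 = 3.114/2 = 1.557
n/ν for O2 = 31.74/13 = 2.442
Smallest n/ν is C4H10 → limiting reagent.
O2 consumed = (13/2) × 3.114 = 20.24 mol
O2 remaining = 31.74 − 20.24 = 11.50 mol

11.5 mol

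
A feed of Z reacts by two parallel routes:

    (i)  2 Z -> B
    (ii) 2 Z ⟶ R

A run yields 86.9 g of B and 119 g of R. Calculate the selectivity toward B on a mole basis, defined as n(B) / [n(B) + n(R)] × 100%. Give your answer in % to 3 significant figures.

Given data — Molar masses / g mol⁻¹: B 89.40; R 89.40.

n(B) = 86.9 / 89.40 = 0.9720 mol
n(R) = 119 / 89.40 = 1.331 mol
selectivity = 0.9720/(0.9720+1.331) × 100 = 42.21 %

42.2 %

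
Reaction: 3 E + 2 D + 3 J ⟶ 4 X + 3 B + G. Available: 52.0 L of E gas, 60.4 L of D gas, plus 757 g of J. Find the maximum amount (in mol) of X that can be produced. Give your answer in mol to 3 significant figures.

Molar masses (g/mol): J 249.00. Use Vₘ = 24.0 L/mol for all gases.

n(E) = 52.00 / 24.0 = 2.167 mol
n(D) = 60.40 / 24.0 = 2.517 mol
n(J) = 757.0 / 249.00 = 3.040 mol
n/ν for E = 2.167/3 = 0.7223
n/ν for D = 2.517/2 = 1.259
n/ν for J = 3.040/3 = 1.013
Smallest n/ν is E → limiting reagent.
n(X) = (4/3) × 2.167 = 2.889 mol

2.89 mol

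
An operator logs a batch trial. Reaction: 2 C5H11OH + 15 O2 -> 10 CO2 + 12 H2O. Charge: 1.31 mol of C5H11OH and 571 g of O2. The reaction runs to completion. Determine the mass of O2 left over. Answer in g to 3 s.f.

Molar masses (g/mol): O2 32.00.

n(C5H11OH) = 1.310 mol
n(O2) = 571.0 / 32.00 = 17.84 mol
n/ν for C5H11OH = 1.310/2 = 0.6550
n/ν for O2 = 17.84/15 = 1.189
Smallest n/ν is C5H11OH → limiting reagent.
O2 consumed = (15/2) × 1.310 = 9.825 mol
O2 remaining = 17.84 − 9.825 = 8.015 mol
mass = 8.015 × 32.00 = 256.5 g

257 g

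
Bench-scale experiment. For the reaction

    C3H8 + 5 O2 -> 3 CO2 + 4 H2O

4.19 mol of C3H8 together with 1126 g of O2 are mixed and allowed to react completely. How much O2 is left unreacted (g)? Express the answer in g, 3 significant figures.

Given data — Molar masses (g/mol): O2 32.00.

456 g

n(C3H8) = 4.190 mol
n(O2) = 1126 / 32.00 = 35.19 mol
n/ν for C3H8 = 4.190/1 = 4.190
n/ν for O2 = 35.19/5 = 7.038
Smallest n/ν is C3H8 → limiting reagent.
O2 consumed = (5/1) × 4.190 = 20.95 mol
O2 remaining = 35.19 − 20.95 = 14.24 mol
mass = 14.24 × 32.00 = 455.7 g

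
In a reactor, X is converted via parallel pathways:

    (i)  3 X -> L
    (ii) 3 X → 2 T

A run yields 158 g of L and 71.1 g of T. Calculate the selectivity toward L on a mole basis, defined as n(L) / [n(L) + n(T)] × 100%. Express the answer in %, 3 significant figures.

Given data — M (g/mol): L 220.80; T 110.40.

52.6 %

n(L) = 158 / 220.80 = 0.7156 mol
n(T) = 71.1 / 110.40 = 0.6440 mol
selectivity = 0.7156/(0.7156+0.6440) × 100 = 52.63 %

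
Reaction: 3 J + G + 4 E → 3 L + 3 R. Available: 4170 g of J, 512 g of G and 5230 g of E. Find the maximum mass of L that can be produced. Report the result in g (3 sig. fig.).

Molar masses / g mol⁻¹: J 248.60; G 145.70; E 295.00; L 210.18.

2220 g

n(J) = 4170 / 248.60 = 16.77 mol
n(G) = 512.0 / 145.70 = 3.514 mol
n(E) = 5230 / 295.00 = 17.73 mol
n/ν for J = 16.77/3 = 5.590
n/ν for G = 3.514/1 = 3.514
n/ν for E = 17.73/4 = 4.433
Smallest n/ν is G → limiting reagent.
n(L) = (3/1) × 3.514 = 10.54 mol
mass = 10.54 × 210.18 = 2215 g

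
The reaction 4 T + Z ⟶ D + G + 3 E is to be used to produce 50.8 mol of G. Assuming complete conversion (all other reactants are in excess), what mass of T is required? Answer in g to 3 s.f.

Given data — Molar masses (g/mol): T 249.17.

n(G) = 50.80 mol
n(T) = (4/1) × 50.80 = 203.2 mol
mass = 203.2 × 249.17 = 50630 g

50600 g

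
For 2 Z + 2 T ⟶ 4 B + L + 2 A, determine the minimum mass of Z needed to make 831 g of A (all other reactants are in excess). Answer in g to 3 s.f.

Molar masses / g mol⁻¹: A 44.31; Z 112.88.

n(A) = 831 / 44.31 = 18.75 mol
n(Z) = (2/2) × 18.75 = 18.75 mol
mass = 18.75 × 112.88 = 2117 g

2120 g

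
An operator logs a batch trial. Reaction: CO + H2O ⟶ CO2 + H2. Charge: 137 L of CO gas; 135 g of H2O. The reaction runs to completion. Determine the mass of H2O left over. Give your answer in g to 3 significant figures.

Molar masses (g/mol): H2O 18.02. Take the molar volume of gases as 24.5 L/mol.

34.2 g

n(CO) = 137.0 / 24.5 = 5.592 mol
n(H2O) = 135.0 / 18.02 = 7.492 mol
n/ν for CO = 5.592/1 = 5.592
n/ν for H2O = 7.492/1 = 7.492
Smallest n/ν is CO → limiting reagent.
H2O consumed = (1/1) × 5.592 = 5.592 mol
H2O remaining = 7.492 − 5.592 = 1.900 mol
mass = 1.900 × 18.02 = 34.24 g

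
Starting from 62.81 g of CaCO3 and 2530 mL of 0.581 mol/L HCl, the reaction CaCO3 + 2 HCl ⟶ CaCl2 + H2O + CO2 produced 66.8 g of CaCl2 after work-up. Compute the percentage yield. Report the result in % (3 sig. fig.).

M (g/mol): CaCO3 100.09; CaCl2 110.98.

95.9 %

n(CaCO3) = 62.81 / 100.09 = 0.6275 mol
n(HCl) = 0.581 × 2530/1000 = 1.470 mol
n/ν for CaCO3 = 0.6275/1 = 0.6275
n/ν for HCl = 1.470/2 = 0.7350
Smallest n/ν is CaCO3 → limiting reagent.
theoretical n(CaCl2) = (1/1) × 0.6275 = 0.6275 mol → 69.64 g
% yield = 66.8 / 69.64 × 100 = 95.92 %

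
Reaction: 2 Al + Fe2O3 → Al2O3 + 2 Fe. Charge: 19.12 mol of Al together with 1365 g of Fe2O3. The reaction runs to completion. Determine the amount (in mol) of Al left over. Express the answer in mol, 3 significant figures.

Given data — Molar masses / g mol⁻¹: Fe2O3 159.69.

2.02 mol

n(Al) = 19.12 mol
n(Fe2O3) = 1365 / 159.69 = 8.548 mol
n/ν → Al: 9.560, Fe2O3: 8.548; Fe2O3 is limiting.
Al consumed = (2/1) × 8.548 = 17.10 mol
Al remaining = 19.12 − 17.10 = 2.020 mol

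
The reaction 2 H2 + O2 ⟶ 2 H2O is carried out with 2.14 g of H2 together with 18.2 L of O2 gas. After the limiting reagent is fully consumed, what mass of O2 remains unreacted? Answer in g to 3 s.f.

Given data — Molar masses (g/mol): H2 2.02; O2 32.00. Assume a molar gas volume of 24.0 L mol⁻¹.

7.32 g

n(H2) = 2.140 / 2.02 = 1.059 mol
n(O2) = 18.20 / 24.0 = 0.7583 mol
n/ν → H2: 0.5295, O2: 0.7583; H2 is limiting.
O2 consumed = (1/2) × 1.059 = 0.5295 mol
O2 remaining = 0.7583 − 0.5295 = 0.2288 mol
mass = 0.2288 × 32.00 = 7.322 g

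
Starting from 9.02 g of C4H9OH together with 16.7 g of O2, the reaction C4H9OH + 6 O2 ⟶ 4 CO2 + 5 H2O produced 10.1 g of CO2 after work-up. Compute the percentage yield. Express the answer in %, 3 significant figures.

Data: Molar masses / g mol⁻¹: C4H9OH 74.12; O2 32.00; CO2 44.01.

n(C4H9OH) = 9.020 / 74.12 = 0.1217 mol
n(O2) = 16.70 / 32.00 = 0.5219 mol
n/ν → C4H9OH: 0.1217, O2: 0.08698; O2 is limiting.
theoretical n(CO2) = (4/6) × 0.5219 = 0.3479 mol → 15.31 g
% yield = 10.1 / 15.31 × 100 = 65.97 %

66.0 %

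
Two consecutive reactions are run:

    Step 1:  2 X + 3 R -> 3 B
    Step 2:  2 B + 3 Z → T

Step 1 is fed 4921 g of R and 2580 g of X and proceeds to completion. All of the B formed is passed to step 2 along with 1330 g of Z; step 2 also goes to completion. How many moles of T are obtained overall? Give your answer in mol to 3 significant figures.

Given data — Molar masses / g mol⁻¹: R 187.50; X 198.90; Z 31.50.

9.73 mol

Step 1:
n(R) = 4921 / 187.50 = 26.25 mol
n(X) = 2580 / 198.90 = 12.97 mol
n/ν for R = 26.25/3 = 8.750
n/ν for X = 12.97/2 = 6.485
Smallest n/ν is X → limiting reagent.
n(B) produced = (3/2) × 12.97 = 19.46 mol
Step 2:
n(B) available = 19.46 mol
n(Z) = 1330 / 31.50 = 42.22 mol
n/ν for B = 19.46/2 = 9.730
n/ν for Z = 42.22/3 = 14.07
Smallest n/ν is B → limiting reagent.
n(T) = (1/2) × 19.46 = 9.730 mol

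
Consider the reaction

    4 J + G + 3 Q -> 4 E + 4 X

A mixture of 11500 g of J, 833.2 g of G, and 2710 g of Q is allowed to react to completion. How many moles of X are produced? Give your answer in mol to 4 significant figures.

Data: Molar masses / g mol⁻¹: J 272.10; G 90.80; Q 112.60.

32.09 mol

n(J) = 11500 / 272.10 = 42.26 mol
n(G) = 833.2 / 90.80 = 9.176 mol
n(Q) = 2710 / 112.60 = 24.07 mol
n/ν → J: 10.57, G: 9.176, Q: 8.023; Q is limiting.
n(X) = (4/3) × 24.07 = 32.09 mol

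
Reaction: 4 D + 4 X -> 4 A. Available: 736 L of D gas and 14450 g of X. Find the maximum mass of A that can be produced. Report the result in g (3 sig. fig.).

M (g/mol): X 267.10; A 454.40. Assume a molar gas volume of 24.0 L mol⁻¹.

n(D) = 736.0 / 24.0 = 30.67 mol
n(X) = 14450 / 267.10 = 54.10 mol
n/ν for D = 30.67/4 = 7.668
n/ν for X = 54.10/4 = 13.53
Smallest n/ν is D → limiting reagent.
n(A) = (4/4) × 30.67 = 30.67 mol
mass = 30.67 × 454.40 = 13940 g

13900 g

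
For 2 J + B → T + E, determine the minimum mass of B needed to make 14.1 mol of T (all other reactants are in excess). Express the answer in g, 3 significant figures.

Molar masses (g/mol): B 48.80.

688 g

n(T) = 14.10 mol
n(B) = (1/1) × 14.10 = 14.10 mol
mass = 14.10 × 48.80 = 688.1 g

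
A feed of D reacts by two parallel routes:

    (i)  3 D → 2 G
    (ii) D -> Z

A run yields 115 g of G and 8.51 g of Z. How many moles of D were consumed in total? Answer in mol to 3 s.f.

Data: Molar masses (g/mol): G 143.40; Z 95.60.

n(G) = 115 / 143.40 = 0.8020 mol
n(Z) = 8.51 / 95.60 = 0.08902 mol
n(D) via (i) = (3/2)×0.8020 = 1.203 mol
n(D) via (ii) = (1/1)×0.08902 = 0.08902 mol
total n(D) = 1.203 + 0.08902 = 1.292 mol

1.29 mol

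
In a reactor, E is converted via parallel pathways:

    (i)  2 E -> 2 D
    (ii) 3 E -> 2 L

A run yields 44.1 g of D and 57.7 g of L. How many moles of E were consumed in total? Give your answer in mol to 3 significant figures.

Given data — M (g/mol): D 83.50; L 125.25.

n(D) = 44.1 / 83.50 = 0.5281 mol
n(L) = 57.7 / 125.25 = 0.4607 mol
n(E) via (i) = (2/2)×0.5281 = 0.5281 mol
n(E) via (ii) = (3/2)×0.4607 = 0.6911 mol
total n(E) = 0.5281 + 0.6911 = 1.219 mol

1.22 mol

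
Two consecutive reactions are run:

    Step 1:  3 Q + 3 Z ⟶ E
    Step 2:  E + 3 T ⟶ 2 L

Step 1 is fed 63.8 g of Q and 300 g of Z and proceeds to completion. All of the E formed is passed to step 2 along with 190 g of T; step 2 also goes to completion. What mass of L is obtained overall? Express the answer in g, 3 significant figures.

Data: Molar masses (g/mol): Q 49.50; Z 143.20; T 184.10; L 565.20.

389 g

Step 1:
n(Q) = 63.80 / 49.50 = 1.289 mol
n(Z) = 300.0 / 143.20 = 2.095 mol
n/ν for Q = 1.289/3 = 0.4297
n/ν for Z = 2.095/3 = 0.6983
Smallest n/ν is Q → limiting reagent.
n(E) produced = (1/3) × 1.289 = 0.4297 mol
Step 2:
n(E) available = 0.4297 mol
n(T) = 190.0 / 184.10 = 1.032 mol
n/ν for E = 0.4297/1 = 0.4297
n/ν for T = 1.032/3 = 0.3440
Smallest n/ν is T → limiting reagent.
n(L) = (2/3) × 1.032 = 0.6880 mol
mass = 0.6880 × 565.20 = 388.9 g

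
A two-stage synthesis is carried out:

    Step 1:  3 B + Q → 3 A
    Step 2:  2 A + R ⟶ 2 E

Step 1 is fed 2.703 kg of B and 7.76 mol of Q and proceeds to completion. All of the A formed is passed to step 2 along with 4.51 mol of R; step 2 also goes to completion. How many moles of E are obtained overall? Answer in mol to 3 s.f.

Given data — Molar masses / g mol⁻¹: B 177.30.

Step 1:
n(B) = 2.703×1000 / 177.30 = 15.25 mol
n(Q) = 7.760 mol
n/ν for B = 15.25/3 = 5.083
n/ν for Q = 7.760/1 = 7.760
Smallest n/ν is B → limiting reagent.
n(A) produced = (3/3) × 15.25 = 15.25 mol
Step 2:
n(A) available = 15.25 mol
n(R) = 4.510 mol
n/ν for A = 15.25/2 = 7.625
n/ν for R = 4.510/1 = 4.510
Smallest n/ν is R → limiting reagent.
n(E) = (2/1) × 4.510 = 9.020 mol

9.02 mol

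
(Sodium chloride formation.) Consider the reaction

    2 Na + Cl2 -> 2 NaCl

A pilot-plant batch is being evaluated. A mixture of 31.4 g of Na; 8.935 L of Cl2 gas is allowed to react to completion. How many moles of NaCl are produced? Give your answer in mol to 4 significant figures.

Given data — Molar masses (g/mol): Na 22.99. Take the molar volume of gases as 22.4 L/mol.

n(Na) = 31.40 / 22.99 = 1.366 mol
n(Cl2) = 8.935 / 22.4 = 0.3989 mol
n/ν for Na = 1.366/2 = 0.6830
n/ν for Cl2 = 0.3989/1 = 0.3989
Smallest n/ν is Cl2 → limiting reagent.
n(NaCl) = (2/1) × 0.3989 = 0.7978 mol

0.7978 mol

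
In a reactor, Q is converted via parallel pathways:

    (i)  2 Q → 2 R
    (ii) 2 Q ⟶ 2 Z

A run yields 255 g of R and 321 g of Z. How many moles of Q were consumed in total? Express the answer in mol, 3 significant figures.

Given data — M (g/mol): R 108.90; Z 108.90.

n(R) = 255 / 108.90 = 2.342 mol
n(Z) = 321 / 108.90 = 2.948 mol
n(Q) via (i) = (2/2)×2.342 = 2.342 mol
n(Q) via (ii) = (2/2)×2.948 = 2.948 mol
total n(Q) = 2.342 + 2.948 = 5.290 mol

5.29 mol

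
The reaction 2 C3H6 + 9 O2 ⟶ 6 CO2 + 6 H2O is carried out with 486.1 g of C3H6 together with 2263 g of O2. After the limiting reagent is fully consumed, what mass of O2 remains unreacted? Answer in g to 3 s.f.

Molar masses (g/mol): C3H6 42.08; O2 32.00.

n(C3H6) = 486.1 / 42.08 = 11.55 mol
n(O2) = 2263 / 32.00 = 70.72 mol
n/ν for C3H6 = 11.55/2 = 5.775
n/ν for O2 = 70.72/9 = 7.858
Smallest n/ν is C3H6 → limiting reagent.
O2 consumed = (9/2) × 11.55 = 51.98 mol
O2 remaining = 70.72 − 51.98 = 18.74 mol
mass = 18.74 × 32.00 = 599.7 g

600 g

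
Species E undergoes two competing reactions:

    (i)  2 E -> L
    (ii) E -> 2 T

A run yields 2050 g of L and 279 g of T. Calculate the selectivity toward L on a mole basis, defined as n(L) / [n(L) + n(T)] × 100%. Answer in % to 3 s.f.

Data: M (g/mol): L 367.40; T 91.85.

n(L) = 2050 / 367.40 = 5.580 mol
n(T) = 279 / 91.85 = 3.038 mol
selectivity = 5.580/(5.580+3.038) × 100 = 64.75 %

64.8 %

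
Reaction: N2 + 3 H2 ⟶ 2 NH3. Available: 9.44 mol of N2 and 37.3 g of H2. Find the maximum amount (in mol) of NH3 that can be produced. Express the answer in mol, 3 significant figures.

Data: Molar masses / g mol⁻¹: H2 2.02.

n(N2) = 9.440 mol
n(H2) = 37.30 / 2.02 = 18.47 mol
n/ν for N2 = 9.440/1 = 9.440
n/ν for H2 = 18.47/3 = 6.157
Smallest n/ν is H2 → limiting reagent.
n(NH3) = (2/3) × 18.47 = 12.31 mol

12.3 mol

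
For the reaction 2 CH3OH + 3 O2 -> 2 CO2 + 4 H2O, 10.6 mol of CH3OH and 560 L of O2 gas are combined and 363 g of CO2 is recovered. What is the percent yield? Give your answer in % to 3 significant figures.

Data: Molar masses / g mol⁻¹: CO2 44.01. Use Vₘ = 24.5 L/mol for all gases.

n(CH3OH) = 10.60 mol
n(O2) = 560.0 / 24.5 = 22.86 mol
n/ν → CH3OH: 5.300, O2: 7.620; CH3OH is limiting.
theoretical n(CO2) = (2/2) × 10.60 = 10.60 mol → 466.5 g
% yield = 363 / 466.5 × 100 = 77.81 %

77.8 %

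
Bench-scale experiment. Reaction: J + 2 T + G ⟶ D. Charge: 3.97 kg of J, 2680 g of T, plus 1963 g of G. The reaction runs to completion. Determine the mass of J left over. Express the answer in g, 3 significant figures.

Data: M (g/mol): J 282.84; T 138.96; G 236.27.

1620 g

n(J) = 3.970×1000 / 282.84 = 14.04 mol
n(T) = 2680 / 138.96 = 19.29 mol
n(G) = 1963 / 236.27 = 8.308 mol
n/ν for J = 14.04/1 = 14.04
n/ν for T = 19.29/2 = 9.645
n/ν for G = 8.308/1 = 8.308
Smallest n/ν is G → limiting reagent.
J consumed = (1/1) × 8.308 = 8.308 mol
J remaining = 14.04 − 8.308 = 5.732 mol
mass = 5.732 × 282.84 = 1621 g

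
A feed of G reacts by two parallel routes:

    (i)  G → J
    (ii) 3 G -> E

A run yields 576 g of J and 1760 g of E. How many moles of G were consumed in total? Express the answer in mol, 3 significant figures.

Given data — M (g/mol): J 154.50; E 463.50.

n(J) = 576 / 154.50 = 3.728 mol
n(E) = 1760 / 463.50 = 3.797 mol
n(G) via (i) = (1/1)×3.728 = 3.728 mol
n(G) via (ii) = (3/1)×3.797 = 11.39 mol
total n(G) = 3.728 + 11.39 = 15.12 mol

15.1 mol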